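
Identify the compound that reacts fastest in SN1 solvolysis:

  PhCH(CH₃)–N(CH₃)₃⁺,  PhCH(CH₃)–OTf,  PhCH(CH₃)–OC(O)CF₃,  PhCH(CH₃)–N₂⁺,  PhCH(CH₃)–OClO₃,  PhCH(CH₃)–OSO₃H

With the same alkyl group throughout, only the leaving group differentiates the rates.
The more stable X⁻ (or X) is on its own — i.e. the weaker a base it is — the better a leaving group it makes.
PhCH(CH₃)–N₂⁺ loses N₂: no meaningful conjugate acid; N₂ departs as an exceptionally stable neutral molecule
PhCH(CH₃)–OTf loses OTf⁻: pKₐ(CF₃SO₃H (triflic acid)) ≈ -14
PhCH(CH₃)–OClO₃ loses ClO₄⁻: pKₐ(HClO₄) ≈ -10
PhCH(CH₃)–OSO₃H loses HSO₄⁻: pKₐ(H₂SO₄) ≈ -3
PhCH(CH₃)–OC(O)CF₃ loses CF₃COO⁻: pKₐ(CF₃COOH) ≈ 0.2
PhCH(CH₃)–N(CH₃)₃⁺ loses NR'₃: pKₐ(R'₃NH⁺) ≈ 10.7

PhCH(CH₃)–N₂⁺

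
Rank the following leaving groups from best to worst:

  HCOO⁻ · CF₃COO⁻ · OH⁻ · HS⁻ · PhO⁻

CF₃COO⁻ > HCOO⁻ > HS⁻ > PhO⁻ > OH⁻

A good leaving group is a weak base: the lower the pKₐ of its conjugate acid, the more readily it departs.
CF₃COO⁻: pKₐ(CF₃COOH) ≈ 0.2
HCOO⁻: pKₐ(HCOOH) ≈ 3.8
HS⁻: pKₐ(H₂S) ≈ 7
PhO⁻: pKₐ(C₆H₅OH (phenol)) ≈ 10
OH⁻: pKₐ(H₂O) ≈ 15.7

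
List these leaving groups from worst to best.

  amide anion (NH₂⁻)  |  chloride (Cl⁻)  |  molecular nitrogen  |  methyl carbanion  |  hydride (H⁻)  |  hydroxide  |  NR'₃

The more stable X⁻ (or X) is on its own — i.e. the weaker a base it is — the better a leaving group it makes.
molecular nitrogen: no meaningful conjugate acid; N₂ departs as an exceptionally stable neutral molecule
chloride (Cl⁻): pKₐ(HCl) ≈ -7
NR'₃: pKₐ(R'₃NH⁺) ≈ 10.7
hydroxide: pKₐ(H₂O) ≈ 15.7
hydride (H⁻): pKₐ(H₂) ≈ 36
amide anion (NH₂⁻): pKₐ(NH₃) ≈ 38
methyl carbanion: pKₐ(CH₄) ≈ 48
Reversing gives the worst-to-best order requested.

methyl carbanion < amide anion (NH₂⁻) < hydride (H⁻) < hydroxide < NR'₃ < chloride (Cl⁻) < molecular nitrogen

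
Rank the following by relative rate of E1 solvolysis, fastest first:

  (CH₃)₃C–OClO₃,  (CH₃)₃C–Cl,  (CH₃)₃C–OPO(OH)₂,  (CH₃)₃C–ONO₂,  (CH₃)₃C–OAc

(CH₃)₃C–OClO₃ > (CH₃)₃C–Cl > (CH₃)₃C–ONO₂ > (CH₃)₃C–OPO(OH)₂ > (CH₃)₃C–OAc

Identical carbon frameworks mean the comparison reduces to leaving-group quality.
The more stable X⁻ (or X) is on its own — i.e. the weaker a base it is — the better a leaving group it makes.
(CH₃)₃C–OClO₃ loses ClO₄⁻: pKₐ(HClO₄) ≈ -10
(CH₃)₃C–Cl loses Cl⁻: pKₐ(HCl) ≈ -7
(CH₃)₃C–ONO₂ loses NO₃⁻: pKₐ(HNO₃) ≈ -1.3
(CH₃)₃C–OPO(OH)₂ loses H₂PO₄⁻: pKₐ(H₃PO₄) ≈ 2.1
(CH₃)₃C–OAc loses AcO⁻: pKₐ(CH₃COOH) ≈ 4.8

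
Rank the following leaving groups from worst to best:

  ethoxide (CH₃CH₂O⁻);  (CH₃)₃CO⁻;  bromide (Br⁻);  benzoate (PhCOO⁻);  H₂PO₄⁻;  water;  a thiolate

(CH₃)₃CO⁻ < ethoxide (CH₃CH₂O⁻) < a thiolate < benzoate (PhCOO⁻) < H₂PO₄⁻ < water < bromide (Br⁻)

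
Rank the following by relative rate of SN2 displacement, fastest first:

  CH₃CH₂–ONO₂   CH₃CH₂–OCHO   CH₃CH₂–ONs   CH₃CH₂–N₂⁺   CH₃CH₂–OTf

Same R in every case — rank the leaving groups.
The more stable X⁻ (or X) is on its own — i.e. the weaker a base it is — the better a leaving group it makes.
CH₃CH₂–N₂⁺ loses N₂: no meaningful conjugate acid; N₂ departs as an exceptionally stable neutral molecule
CH₃CH₂–OTf loses OTf⁻: pKₐ(CF₃SO₃H (triflic acid)) ≈ -14
CH₃CH₂–ONs loses ONs⁻: pKₐ(p-O₂NC₆H₄SO₃H) ≈ -3.5
CH₃CH₂–ONO₂ loses NO₃⁻: pKₐ(HNO₃) ≈ -1.3
CH₃CH₂–OCHO loses HCOO⁻: pKₐ(HCOOH) ≈ 3.8

CH₃CH₂–N₂⁺ > CH₃CH₂–OTf > CH₃CH₂–ONs > CH₃CH₂–ONO₂ > CH₃CH₂–OCHO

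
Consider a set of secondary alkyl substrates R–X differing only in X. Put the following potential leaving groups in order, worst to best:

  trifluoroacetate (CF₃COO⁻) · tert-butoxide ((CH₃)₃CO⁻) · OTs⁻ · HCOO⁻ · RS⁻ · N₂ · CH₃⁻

CH₃⁻ < tert-butoxide ((CH₃)₃CO⁻) < RS⁻ < HCOO⁻ < trifluoroacetate (CF₃COO⁻) < OTs⁻ < N₂

Leaving-group ability tracks the stability of the departed species; conjugate-acid pKₐ is the usual yardstick (lower pKₐ → better LG).
N₂: no meaningful conjugate acid; N₂ departs as an exceptionally stable neutral molecule
OTs⁻: pKₐ(p-CH₃C₆H₄SO₃H (TsOH)) ≈ -2.8 — resonance-delocalised arenesulfonate
trifluoroacetate (CF₃COO⁻): pKₐ(CF₃COOH) ≈ 0.2 — strongly electron-withdrawing CF₃ stabilises the carboxylate
HCOO⁻: pKₐ(HCOOH) ≈ 3.8 — resonance-stabilised carboxylate
RS⁻: pKₐ(RSH (a thiol)) ≈ 10.5
tert-butoxide ((CH₃)₃CO⁻): pKₐ(t-BuOH) ≈ 18 — bulky, strongly basic alkoxide
CH₃⁻: pKₐ(CH₄) ≈ 48 — unstabilised carbanion; the worst conceivable leaving group
Listed from poorest to best leaving group as asked.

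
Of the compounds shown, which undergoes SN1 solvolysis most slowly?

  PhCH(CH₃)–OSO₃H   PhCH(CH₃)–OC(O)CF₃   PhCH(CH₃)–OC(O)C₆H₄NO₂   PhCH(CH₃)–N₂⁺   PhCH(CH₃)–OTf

PhCH(CH₃)–OC(O)C₆H₄NO₂

Identical carbon frameworks mean the comparison reduces to leaving-group quality.
Rank by basicity of the departing species: weakest base leaves most easily.
PhCH(CH₃)–N₂⁺ loses N₂: no meaningful conjugate acid; N₂ departs as an exceptionally stable neutral molecule
PhCH(CH₃)–OTf loses OTf⁻: pKₐ(CF₃SO₃H (triflic acid)) ≈ -14
PhCH(CH₃)–OSO₃H loses HSO₄⁻: pKₐ(H₂SO₄) ≈ -3
PhCH(CH₃)–OC(O)CF₃ loses CF₃COO⁻: pKₐ(CF₃COOH) ≈ 0.2
PhCH(CH₃)–OC(O)C₆H₄NO₂ loses p-O₂N–C₆H₄–COO⁻: pKₐ(p-nitrobenzoic acid) ≈ 3.4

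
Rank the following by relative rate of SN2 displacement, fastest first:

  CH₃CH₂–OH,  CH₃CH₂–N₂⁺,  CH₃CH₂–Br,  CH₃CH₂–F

CH₃CH₂–N₂⁺ > CH₃CH₂–Br > CH₃CH₂–F > CH₃CH₂–OH

The skeletons are identical, so relative rate is governed entirely by leaving-group ability.
The more stable X⁻ (or X) is on its own — i.e. the weaker a base it is — the better a leaving group it makes.
CH₃CH₂–N₂⁺ loses N₂: no meaningful conjugate acid; N₂ departs as an exceptionally stable neutral molecule
CH₃CH₂–Br loses Br⁻: pKₐ(HBr) ≈ -9
CH₃CH₂–F loses F⁻: pKₐ(HF) ≈ 3.2
CH₃CH₂–OH loses OH⁻: pKₐ(H₂O) ≈ 15.7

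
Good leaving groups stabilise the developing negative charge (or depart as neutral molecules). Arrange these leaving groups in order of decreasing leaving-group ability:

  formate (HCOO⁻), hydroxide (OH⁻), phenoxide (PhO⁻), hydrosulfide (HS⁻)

formate (HCOO⁻) > hydrosulfide (HS⁻) > phenoxide (PhO⁻) > hydroxide (OH⁻)

formate (HCOO⁻): pKₐ(HCOOH) ≈ 3.8 — resonance-stabilised carboxylate
hydrosulfide (HS⁻): pKₐ(H₂S) ≈ 7
phenoxide (PhO⁻): pKₐ(C₆H₅OH (phenol)) ≈ 10 — resonance into the ring helps, but still a poor LG
hydroxide (OH⁻): pKₐ(H₂O) ≈ 15.7 — strong base; essentially never leaves without prior activation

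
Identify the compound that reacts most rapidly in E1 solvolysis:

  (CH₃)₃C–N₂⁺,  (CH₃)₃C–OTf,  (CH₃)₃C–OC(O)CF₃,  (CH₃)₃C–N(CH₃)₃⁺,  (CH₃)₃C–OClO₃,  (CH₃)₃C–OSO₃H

Identical carbon frameworks mean the comparison reduces to leaving-group quality.
Leaving-group ability tracks the stability of the departed species; conjugate-acid pKₐ is the usual yardstick (lower pKₐ → better LG).
(CH₃)₃C–N₂⁺ loses N₂: no meaningful conjugate acid; N₂ departs as an exceptionally stable neutral molecule
(CH₃)₃C–OTf loses OTf⁻: pKₐ(CF₃SO₃H (triflic acid)) ≈ -14
(CH₃)₃C–OClO₃ loses ClO₄⁻: pKₐ(HClO₄) ≈ -10
(CH₃)₃C–OSO₃H loses HSO₄⁻: pKₐ(H₂SO₄) ≈ -3
(CH₃)₃C–OC(O)CF₃ loses CF₃COO⁻: pKₐ(CF₃COOH) ≈ 0.2
(CH₃)₃C–N(CH₃)₃⁺ loses NR'₃: pKₐ(R'₃NH⁺) ≈ 10.7

(CH₃)₃C–N₂⁺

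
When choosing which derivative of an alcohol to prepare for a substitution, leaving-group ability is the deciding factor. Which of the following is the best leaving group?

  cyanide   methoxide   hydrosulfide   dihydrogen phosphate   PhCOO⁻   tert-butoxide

dihydrogen phosphate

Rank by basicity of the departing species: weakest base leaves most easily.
dihydrogen phosphate: pKₐ(H₃PO₄) ≈ 2.1
PhCOO⁻: pKₐ(C₆H₅COOH) ≈ 4.2
hydrosulfide: pKₐ(H₂S) ≈ 7
cyanide: pKₐ(HCN) ≈ 9.2
methoxide: pKₐ(CH₃OH) ≈ 15.5
tert-butoxide: pKₐ(t-BuOH) ≈ 18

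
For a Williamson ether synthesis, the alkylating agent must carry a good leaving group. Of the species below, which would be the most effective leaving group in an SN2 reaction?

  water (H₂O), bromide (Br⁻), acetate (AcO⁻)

bromide (Br⁻)

Leaving-group ability tracks the stability of the departed species; conjugate-acid pKₐ is the usual yardstick (lower pKₐ → better LG).
bromide (Br⁻): pKₐ(HBr) ≈ -9
water (H₂O): pKₐ(H₃O⁺) ≈ -1.7
acetate (AcO⁻): pKₐ(CH₃COOH) ≈ 4.8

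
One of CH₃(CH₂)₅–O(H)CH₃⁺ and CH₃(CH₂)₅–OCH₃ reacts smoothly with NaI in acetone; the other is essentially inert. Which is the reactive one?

From CH₃(CH₂)₅–OCH₃ the departing group would be CH₃O⁻ (pKₐ(CH₃OH) ≈ 15.5). Strong base; alkoxides do not leave unassisted.
From CH₃(CH₂)₅–O(H)CH₃⁺ the leaving group is R'OH (pKₐ(R'OH₂⁺) ≈ -2.4). Neutral; leaves from a protonated ether (an oxonium ion, R–O(H)R'⁺).
(In practice CH₃(CH₂)₅–O(H)CH₃⁺ is made from CH₃(CH₂)₅–OCH₃ by protonation with concentrated HI, allowing neutral methanol, rather than methoxide, to depart.)

CH₃(CH₂)₅–O(H)CH₃⁺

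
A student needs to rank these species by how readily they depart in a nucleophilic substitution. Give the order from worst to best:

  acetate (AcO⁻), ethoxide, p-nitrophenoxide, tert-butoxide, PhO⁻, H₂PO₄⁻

H₂PO₄⁻: pKₐ(H₃PO₄) ≈ 2.1
acetate (AcO⁻): pKₐ(CH₃COOH) ≈ 4.8
p-nitrophenoxide: pKₐ(p-nitrophenol) ≈ 7.2 — nitro group delocalises the charge; the classic chromogenic LG
PhO⁻: pKₐ(C₆H₅OH (phenol)) ≈ 10
ethoxide: pKₐ(CH₃CH₂OH) ≈ 16
tert-butoxide: pKₐ(t-BuOH) ≈ 18 — bulky, strongly basic alkoxide
Listed from poorest to best leaving group as asked.

tert-butoxide < ethoxide < PhO⁻ < p-nitrophenoxide < acetate (AcO⁻) < H₂PO₄⁻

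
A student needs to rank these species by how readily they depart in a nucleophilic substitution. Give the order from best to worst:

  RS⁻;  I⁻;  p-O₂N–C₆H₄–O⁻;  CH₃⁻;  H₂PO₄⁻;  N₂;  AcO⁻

N₂ > I⁻ > H₂PO₄⁻ > AcO⁻ > p-O₂N–C₆H₄–O⁻ > RS⁻ > CH₃⁻

Rank by basicity of the departing species: weakest base leaves most easily.
N₂: no meaningful conjugate acid; N₂ departs as an exceptionally stable neutral molecule
I⁻: pKₐ(HI) ≈ -10
H₂PO₄⁻: pKₐ(H₃PO₄) ≈ 2.1
AcO⁻: pKₐ(CH₃COOH) ≈ 4.8
p-O₂N–C₆H₄–O⁻: pKₐ(p-nitrophenol) ≈ 7.2
RS⁻: pKₐ(RSH (a thiol)) ≈ 10.5
CH₃⁻: pKₐ(CH₄) ≈ 48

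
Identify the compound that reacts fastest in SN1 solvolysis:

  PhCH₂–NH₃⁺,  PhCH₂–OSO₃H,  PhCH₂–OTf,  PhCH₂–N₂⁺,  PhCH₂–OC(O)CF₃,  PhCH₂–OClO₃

The skeletons are identical, so relative rate is governed entirely by leaving-group ability.
A good leaving group is a weak base: the lower the pKₐ of its conjugate acid, the more readily it departs.
PhCH₂–N₂⁺ loses N₂: no meaningful conjugate acid; N₂ departs as an exceptionally stable neutral molecule
PhCH₂–OTf loses OTf⁻: pKₐ(CF₃SO₃H (triflic acid)) ≈ -14
PhCH₂–OClO₃ loses ClO₄⁻: pKₐ(HClO₄) ≈ -10
PhCH₂–OSO₃H loses HSO₄⁻: pKₐ(H₂SO₄) ≈ -3
PhCH₂–OC(O)CF₃ loses CF₃COO⁻: pKₐ(CF₃COOH) ≈ 0.2
PhCH₂–NH₃⁺ loses NH₃: pKₐ(NH₄⁺) ≈ 9.2

PhCH₂–N₂⁺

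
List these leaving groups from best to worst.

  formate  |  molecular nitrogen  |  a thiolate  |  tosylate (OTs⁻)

A good leaving group is a weak base: the lower the pKₐ of its conjugate acid, the more readily it departs.
molecular nitrogen: no meaningful conjugate acid; N₂ departs as an exceptionally stable neutral molecule
tosylate (OTs⁻): pKₐ(p-CH₃C₆H₄SO₃H (TsOH)) ≈ -2.8
formate: pKₐ(HCOOH) ≈ 3.8 — resonance-stabilised carboxylate
a thiolate: pKₐ(RSH (a thiol)) ≈ 10.5 — moderately basic; rarely leaves without activation

molecular nitrogen > tosylate (OTs⁻) > formate > a thiolate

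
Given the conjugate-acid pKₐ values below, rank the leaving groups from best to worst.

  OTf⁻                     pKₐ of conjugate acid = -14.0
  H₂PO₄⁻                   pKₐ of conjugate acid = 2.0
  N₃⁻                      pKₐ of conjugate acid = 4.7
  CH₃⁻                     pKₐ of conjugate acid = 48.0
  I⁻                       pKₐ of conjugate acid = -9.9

OTf⁻ > I⁻ > H₂PO₄⁻ > N₃⁻ > CH₃⁻

Lower conjugate-acid pKₐ ⇒ weaker base ⇒ better leaving group.
Sorting by the given values: OTf⁻ (-14.0), I⁻ (-9.9), H₂PO₄⁻ (2.0), N₃⁻ (4.7), CH₃⁻ (48.0).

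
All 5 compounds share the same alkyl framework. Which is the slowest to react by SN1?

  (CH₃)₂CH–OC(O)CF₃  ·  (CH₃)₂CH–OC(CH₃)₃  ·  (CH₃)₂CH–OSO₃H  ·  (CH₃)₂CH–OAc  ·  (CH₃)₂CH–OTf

(CH₃)₂CH–OC(CH₃)₃

Identical carbon frameworks mean the comparison reduces to leaving-group quality.
A good leaving group is a weak base: the lower the pKₐ of its conjugate acid, the more readily it departs.
(CH₃)₂CH–OTf loses OTf⁻: pKₐ(CF₃SO₃H (triflic acid)) ≈ -14
(CH₃)₂CH–OSO₃H loses HSO₄⁻: pKₐ(H₂SO₄) ≈ -3
(CH₃)₂CH–OC(O)CF₃ loses CF₃COO⁻: pKₐ(CF₃COOH) ≈ 0.2
(CH₃)₂CH–OAc loses AcO⁻: pKₐ(CH₃COOH) ≈ 4.8
(CH₃)₂CH–OC(CH₃)₃ loses (CH₃)₃CO⁻: pKₐ(t-BuOH) ≈ 18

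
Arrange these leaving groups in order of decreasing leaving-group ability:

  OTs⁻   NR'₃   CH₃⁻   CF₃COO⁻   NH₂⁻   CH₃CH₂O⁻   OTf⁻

Rank by basicity of the departing species: weakest base leaves most easily.
OTf⁻: pKₐ(CF₃SO₃H (triflic acid)) ≈ -14 — charge spread over three oxygens and a CF₃ group; the premier leaving group in synthesis
OTs⁻: pKₐ(p-CH₃C₆H₄SO₃H (TsOH)) ≈ -2.8
CF₃COO⁻: pKₐ(CF₃COOH) ≈ 0.2 — strongly electron-withdrawing CF₃ stabilises the carboxylate
NR'₃: pKₐ(R'₃NH⁺) ≈ 10.7 — neutral but still a fairly strong base; Hofmann-elimination LG
CH₃CH₂O⁻: pKₐ(CH₃CH₂OH) ≈ 16
NH₂⁻: pKₐ(NH₃) ≈ 38 — extremely strong base; never a leaving group
CH₃⁻: pKₐ(CH₄) ≈ 48 — unstabilised carbanion; the worst conceivable leaving group

OTf⁻ > OTs⁻ > CF₃COO⁻ > NR'₃ > CH₃CH₂O⁻ > NH₂⁻ > CH₃⁻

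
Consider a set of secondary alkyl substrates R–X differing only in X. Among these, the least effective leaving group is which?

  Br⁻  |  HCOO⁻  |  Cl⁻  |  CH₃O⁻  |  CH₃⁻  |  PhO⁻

The more stable X⁻ (or X) is on its own — i.e. the weaker a base it is — the better a leaving group it makes.
Br⁻: pKₐ(HBr) ≈ -9
Cl⁻: pKₐ(HCl) ≈ -7
HCOO⁻: pKₐ(HCOOH) ≈ 3.8
PhO⁻: pKₐ(C₆H₅OH (phenol)) ≈ 10
CH₃O⁻: pKₐ(CH₃OH) ≈ 15.5
CH₃⁻: pKₐ(CH₄) ≈ 48

CH₃⁻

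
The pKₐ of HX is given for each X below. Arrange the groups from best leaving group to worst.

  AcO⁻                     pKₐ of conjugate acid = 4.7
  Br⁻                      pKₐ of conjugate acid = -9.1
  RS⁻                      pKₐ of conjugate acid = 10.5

Br⁻ > AcO⁻ > RS⁻

Lower conjugate-acid pKₐ ⇒ weaker base ⇒ better leaving group.
Sorting by the given values: Br⁻ (-9.1), AcO⁻ (4.7), RS⁻ (10.5).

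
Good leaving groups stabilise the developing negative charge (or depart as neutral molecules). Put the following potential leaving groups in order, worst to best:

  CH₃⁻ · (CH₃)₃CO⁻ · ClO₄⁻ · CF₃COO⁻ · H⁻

CH₃⁻ < H⁻ < (CH₃)₃CO⁻ < CF₃COO⁻ < ClO₄⁻

ClO₄⁻: pKₐ(HClO₄) ≈ -10 — extremely weak base; rarely used for safety reasons
CF₃COO⁻: pKₐ(CF₃COOH) ≈ 0.2 — strongly electron-withdrawing CF₃ stabilises the carboxylate
(CH₃)₃CO⁻: pKₐ(t-BuOH) ≈ 18
H⁻: pKₐ(H₂) ≈ 36
CH₃⁻: pKₐ(CH₄) ≈ 48
The question asks for worst first, so the sequence is read in increasing leaving-group ability.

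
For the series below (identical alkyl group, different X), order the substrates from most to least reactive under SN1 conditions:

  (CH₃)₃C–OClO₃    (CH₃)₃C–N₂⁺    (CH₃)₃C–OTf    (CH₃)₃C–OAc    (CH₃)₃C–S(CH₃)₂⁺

Same R in every case — rank the leaving groups.
Leaving-group ability tracks the stability of the departed species; conjugate-acid pKₐ is the usual yardstick (lower pKₐ → better LG).
(CH₃)₃C–N₂⁺ loses N₂: no meaningful conjugate acid; N₂ departs as an exceptionally stable neutral molecule
(CH₃)₃C–OTf loses OTf⁻: pKₐ(CF₃SO₃H (triflic acid)) ≈ -14
(CH₃)₃C–OClO₃ loses ClO₄⁻: pKₐ(HClO₄) ≈ -10
(CH₃)₃C–S(CH₃)₂⁺ loses SR'₂: pKₐ(R'₂SH⁺) ≈ -7
(CH₃)₃C–OAc loses AcO⁻: pKₐ(CH₃COOH) ≈ 4.8

(CH₃)₃C–N₂⁺ > (CH₃)₃C–OTf > (CH₃)₃C–OClO₃ > (CH₃)₃C–S(CH₃)₂⁺ > (CH₃)₃C–OAc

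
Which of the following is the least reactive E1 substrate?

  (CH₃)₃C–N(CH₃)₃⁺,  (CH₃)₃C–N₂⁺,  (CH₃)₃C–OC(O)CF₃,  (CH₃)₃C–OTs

Same R in every case — rank the leaving groups.
The more stable X⁻ (or X) is on its own — i.e. the weaker a base it is — the better a leaving group it makes.
(CH₃)₃C–N₂⁺ loses N₂: no meaningful conjugate acid; N₂ departs as an exceptionally stable neutral molecule
(CH₃)₃C–OTs loses OTs⁻: pKₐ(p-CH₃C₆H₄SO₃H (TsOH)) ≈ -2.8
(CH₃)₃C–OC(O)CF₃ loses CF₃COO⁻: pKₐ(CF₃COOH) ≈ 0.2
(CH₃)₃C–N(CH₃)₃⁺ loses NR'₃: pKₐ(R'₃NH⁺) ≈ 10.7

(CH₃)₃C–N(CH₃)₃⁺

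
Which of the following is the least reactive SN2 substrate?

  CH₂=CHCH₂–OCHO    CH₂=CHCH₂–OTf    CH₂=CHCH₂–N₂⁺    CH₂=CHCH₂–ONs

CH₂=CHCH₂–OCHO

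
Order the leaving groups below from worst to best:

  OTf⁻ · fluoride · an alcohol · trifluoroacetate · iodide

The more stable X⁻ (or X) is on its own — i.e. the weaker a base it is — the better a leaving group it makes.
OTf⁻: pKₐ(CF₃SO₃H (triflic acid)) ≈ -14 — charge spread over three oxygens and a CF₃ group; the premier leaving group in synthesis
iodide: pKₐ(HI) ≈ -10 — large, highly polarisable; very weak base
an alcohol: pKₐ(R'OH₂⁺) ≈ -2.4
trifluoroacetate: pKₐ(CF₃COOH) ≈ 0.2 — strongly electron-withdrawing CF₃ stabilises the carboxylate
fluoride: pKₐ(HF) ≈ 3.2 — small and strongly basic; the poor halide leaving group
The question asks for worst first, so the sequence is read in increasing leaving-group ability.

fluoride < trifluoroacetate < an alcohol < iodide < OTf⁻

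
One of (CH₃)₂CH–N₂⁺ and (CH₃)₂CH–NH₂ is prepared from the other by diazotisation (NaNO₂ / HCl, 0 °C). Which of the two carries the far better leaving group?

From (CH₃)₂CH–NH₂ the departing group would be NH₂⁻ (pKₐ(NH₃) ≈ 38). Extremely strong base; never a leaving group.
From (CH₃)₂CH–N₂⁺ the leaving group is N₂ (no meaningful conjugate acid; N₂ departs as an exceptionally stable neutral molecule).
Diazotisation (NaNO₂ / HCl, 0 °C) works by generating a diazonium salt that expels N₂, making (CH₃)₂CH–N₂⁺ enormously more reactive.

(CH₃)₂CH–N₂⁺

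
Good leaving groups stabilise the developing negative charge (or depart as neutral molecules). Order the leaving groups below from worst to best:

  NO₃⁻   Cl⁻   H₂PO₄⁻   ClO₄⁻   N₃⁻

N₃⁻ < H₂PO₄⁻ < NO₃⁻ < Cl⁻ < ClO₄⁻

The more stable X⁻ (or X) is on its own — i.e. the weaker a base it is — the better a leaving group it makes.
ClO₄⁻: pKₐ(HClO₄) ≈ -10
Cl⁻: pKₐ(HCl) ≈ -7 — moderately weak base
NO₃⁻: pKₐ(HNO₃) ≈ -1.3
H₂PO₄⁻: pKₐ(H₃PO₄) ≈ 2.1
N₃⁻: pKₐ(HN₃) ≈ 4.7 — linear, resonance-stabilised
Reversing gives the worst-to-best order requested.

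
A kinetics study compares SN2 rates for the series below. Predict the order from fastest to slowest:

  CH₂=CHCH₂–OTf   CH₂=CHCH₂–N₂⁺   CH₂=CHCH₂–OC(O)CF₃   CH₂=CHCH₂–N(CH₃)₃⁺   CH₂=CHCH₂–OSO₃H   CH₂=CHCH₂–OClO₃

The skeletons are identical, so relative rate is governed entirely by leaving-group ability.
The more stable X⁻ (or X) is on its own — i.e. the weaker a base it is — the better a leaving group it makes.
CH₂=CHCH₂–N₂⁺ loses N₂: no meaningful conjugate acid; N₂ departs as an exceptionally stable neutral molecule
CH₂=CHCH₂–OTf loses OTf⁻: pKₐ(CF₃SO₃H (triflic acid)) ≈ -14
CH₂=CHCH₂–OClO₃ loses ClO₄⁻: pKₐ(HClO₄) ≈ -10
CH₂=CHCH₂–OSO₃H loses HSO₄⁻: pKₐ(H₂SO₄) ≈ -3
CH₂=CHCH₂–OC(O)CF₃ loses CF₃COO⁻: pKₐ(CF₃COOH) ≈ 0.2
CH₂=CHCH₂–N(CH₃)₃⁺ loses NR'₃: pKₐ(R'₃NH⁺) ≈ 10.7

CH₂=CHCH₂–N₂⁺ > CH₂=CHCH₂–OTf > CH₂=CHCH₂–OClO₃ > CH₂=CHCH₂–OSO₃H > CH₂=CHCH₂–OC(O)CF₃ > CH₂=CHCH₂–N(CH₃)₃⁺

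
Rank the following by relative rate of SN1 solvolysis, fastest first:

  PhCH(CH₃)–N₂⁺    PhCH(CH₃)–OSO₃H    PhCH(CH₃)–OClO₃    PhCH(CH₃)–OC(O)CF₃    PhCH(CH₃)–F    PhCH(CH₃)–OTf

Same R in every case — rank the leaving groups.
A good leaving group is a weak base: the lower the pKₐ of its conjugate acid, the more readily it departs.
PhCH(CH₃)–N₂⁺ loses N₂: no meaningful conjugate acid; N₂ departs as an exceptionally stable neutral molecule
PhCH(CH₃)–OTf loses OTf⁻: pKₐ(CF₃SO₃H (triflic acid)) ≈ -14
PhCH(CH₃)–OClO₃ loses ClO₄⁻: pKₐ(HClO₄) ≈ -10
PhCH(CH₃)–OSO₃H loses HSO₄⁻: pKₐ(H₂SO₄) ≈ -3
PhCH(CH₃)–OC(O)CF₃ loses CF₃COO⁻: pKₐ(CF₃COOH) ≈ 0.2
PhCH(CH₃)–F loses F⁻: pKₐ(HF) ≈ 3.2

PhCH(CH₃)–N₂⁺ > PhCH(CH₃)–OTf > PhCH(CH₃)–OClO₃ > PhCH(CH₃)–OSO₃H > PhCH(CH₃)–OC(O)CF₃ > PhCH(CH₃)–F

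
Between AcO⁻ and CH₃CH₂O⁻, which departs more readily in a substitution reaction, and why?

AcO⁻

AcO⁻ is the better leaving group.
pKₐ(CH₃COOH) ≈ 4.8 versus pKₐ(CH₃CH₂OH) ≈ 16: AcO⁻ is the much weaker base.
Resonance-stabilised but still a weak base.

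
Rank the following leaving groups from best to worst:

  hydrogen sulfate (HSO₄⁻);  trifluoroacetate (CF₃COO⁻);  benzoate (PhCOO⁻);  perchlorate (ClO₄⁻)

perchlorate (ClO₄⁻) > hydrogen sulfate (HSO₄⁻) > trifluoroacetate (CF₃COO⁻) > benzoate (PhCOO⁻)

A good leaving group is a weak base: the lower the pKₐ of its conjugate acid, the more readily it departs.
perchlorate (ClO₄⁻): pKₐ(HClO₄) ≈ -10 — extremely weak base; rarely used for safety reasons
hydrogen sulfate (HSO₄⁻): pKₐ(H₂SO₄) ≈ -3
trifluoroacetate (CF₃COO⁻): pKₐ(CF₃COOH) ≈ 0.2 — strongly electron-withdrawing CF₃ stabilises the carboxylate
benzoate (PhCOO⁻): pKₐ(C₆H₅COOH) ≈ 4.2 — aryl carboxylate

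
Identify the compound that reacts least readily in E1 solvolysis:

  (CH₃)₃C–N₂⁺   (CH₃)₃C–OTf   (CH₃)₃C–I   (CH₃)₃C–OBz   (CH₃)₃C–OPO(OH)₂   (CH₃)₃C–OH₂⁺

With the same alkyl group throughout, only the leaving group differentiates the rates.
Rank by basicity of the departing species: weakest base leaves most easily.
(CH₃)₃C–N₂⁺ loses N₂: no meaningful conjugate acid; N₂ departs as an exceptionally stable neutral molecule
(CH₃)₃C–OTf loses OTf⁻: pKₐ(CF₃SO₃H (triflic acid)) ≈ -14
(CH₃)₃C–I loses I⁻: pKₐ(HI) ≈ -10
(CH₃)₃C–OH₂⁺ loses H₂O: pKₐ(H₃O⁺) ≈ -1.7
(CH₃)₃C–OPO(OH)₂ loses H₂PO₄⁻: pKₐ(H₃PO₄) ≈ 2.1
(CH₃)₃C–OBz loses PhCOO⁻: pKₐ(C₆H₅COOH) ≈ 4.2

(CH₃)₃C–OBz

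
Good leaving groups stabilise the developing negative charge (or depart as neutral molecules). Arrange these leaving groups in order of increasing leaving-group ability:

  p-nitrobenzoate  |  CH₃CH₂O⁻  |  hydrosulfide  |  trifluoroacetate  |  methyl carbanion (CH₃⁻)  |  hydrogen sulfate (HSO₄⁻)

methyl carbanion (CH₃⁻) < CH₃CH₂O⁻ < hydrosulfide < p-nitrobenzoate < trifluoroacetate < hydrogen sulfate (HSO₄⁻)

hydrogen sulfate (HSO₄⁻): pKₐ(H₂SO₄) ≈ -3
trifluoroacetate: pKₐ(CF₃COOH) ≈ 0.2
p-nitrobenzoate: pKₐ(p-nitrobenzoic acid) ≈ 3.4
hydrosulfide: pKₐ(H₂S) ≈ 7
CH₃CH₂O⁻: pKₐ(CH₃CH₂OH) ≈ 16
methyl carbanion (CH₃⁻): pKₐ(CH₄) ≈ 48
Reversing gives the worst-to-best order requested.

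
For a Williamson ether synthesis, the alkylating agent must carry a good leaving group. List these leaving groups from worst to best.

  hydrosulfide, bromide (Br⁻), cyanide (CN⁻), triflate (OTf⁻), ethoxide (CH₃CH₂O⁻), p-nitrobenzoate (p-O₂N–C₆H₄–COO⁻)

triflate (OTf⁻): pKₐ(CF₃SO₃H (triflic acid)) ≈ -14 — charge spread over three oxygens and a CF₃ group; the premier leaving group in synthesis
bromide (Br⁻): pKₐ(HBr) ≈ -9 — weak base; good leaving group
p-nitrobenzoate (p-O₂N–C₆H₄–COO⁻): pKₐ(p-nitrobenzoic acid) ≈ 3.4 — electron-withdrawing nitro group stabilises the carboxylate
hydrosulfide: pKₐ(H₂S) ≈ 7 — larger and more polarisable than the oxygen analogue
cyanide (CN⁻): pKₐ(HCN) ≈ 9.2 — sp carbon stabilises the charge somewhat, but still a poor LG
ethoxide (CH₃CH₂O⁻): pKₐ(CH₃CH₂OH) ≈ 16
Reversing gives the worst-to-best order requested.

ethoxide (CH₃CH₂O⁻) < cyanide (CN⁻) < hydrosulfide < p-nitrobenzoate (p-O₂N–C₆H₄–COO⁻) < bromide (Br⁻) < triflate (OTf⁻)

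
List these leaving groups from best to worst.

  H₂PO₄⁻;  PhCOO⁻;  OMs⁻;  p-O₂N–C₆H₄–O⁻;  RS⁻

OMs⁻ > H₂PO₄⁻ > PhCOO⁻ > p-O₂N–C₆H₄–O⁻ > RS⁻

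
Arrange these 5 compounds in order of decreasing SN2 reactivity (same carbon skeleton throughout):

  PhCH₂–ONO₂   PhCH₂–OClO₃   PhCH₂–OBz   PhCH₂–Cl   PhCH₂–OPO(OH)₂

Identical carbon frameworks mean the comparison reduces to leaving-group quality.
A good leaving group is a weak base: the lower the pKₐ of its conjugate acid, the more readily it departs.
PhCH₂–OClO₃ loses ClO₄⁻: pKₐ(HClO₄) ≈ -10
PhCH₂–Cl loses Cl⁻: pKₐ(HCl) ≈ -7
PhCH₂–ONO₂ loses NO₃⁻: pKₐ(HNO₃) ≈ -1.3
PhCH₂–OPO(OH)₂ loses H₂PO₄⁻: pKₐ(H₃PO₄) ≈ 2.1
PhCH₂–OBz loses PhCOO⁻: pKₐ(C₆H₅COOH) ≈ 4.2

PhCH₂–OClO₃ > PhCH₂–Cl > PhCH₂–ONO₂ > PhCH₂–OPO(OH)₂ > PhCH₂–OBz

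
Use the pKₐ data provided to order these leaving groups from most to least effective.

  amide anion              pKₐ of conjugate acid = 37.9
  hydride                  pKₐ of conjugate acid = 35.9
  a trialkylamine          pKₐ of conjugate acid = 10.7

Lower conjugate-acid pKₐ ⇒ weaker base ⇒ better leaving group.
Sorting by the given values: a trialkylamine (10.7), hydride (35.9), amide anion (37.9).

a trialkylamine > hydride > amide anion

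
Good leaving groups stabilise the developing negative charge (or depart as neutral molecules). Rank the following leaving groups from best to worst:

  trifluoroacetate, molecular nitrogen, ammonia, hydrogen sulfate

Leaving-group ability tracks the stability of the departed species; conjugate-acid pKₐ is the usual yardstick (lower pKₐ → better LG).
molecular nitrogen: no meaningful conjugate acid; N₂ departs as an exceptionally stable neutral molecule
hydrogen sulfate: pKₐ(H₂SO₄) ≈ -3 — conjugate base of a strong mineral acid
trifluoroacetate: pKₐ(CF₃COOH) ≈ 0.2 — strongly electron-withdrawing CF₃ stabilises the carboxylate
ammonia: pKₐ(NH₄⁺) ≈ 9.2

molecular nitrogen > hydrogen sulfate > trifluoroacetate > ammonia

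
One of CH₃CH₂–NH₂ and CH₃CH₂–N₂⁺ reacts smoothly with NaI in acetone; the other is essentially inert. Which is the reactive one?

CH₃CH₂–N₂⁺

From CH₃CH₂–NH₂ the departing group would be NH₂⁻ (pKₐ(NH₃) ≈ 38). Extremely strong base; never a leaving group.
From CH₃CH₂–N₂⁺ the leaving group is N₂ (no meaningful conjugate acid; N₂ departs as an exceptionally stable neutral molecule).
(In practice CH₃CH₂–N₂⁺ is made from CH₃CH₂–NH₂ by diazotisation (NaNO₂ / HCl, 0 °C), generating a diazonium salt that expels N₂.)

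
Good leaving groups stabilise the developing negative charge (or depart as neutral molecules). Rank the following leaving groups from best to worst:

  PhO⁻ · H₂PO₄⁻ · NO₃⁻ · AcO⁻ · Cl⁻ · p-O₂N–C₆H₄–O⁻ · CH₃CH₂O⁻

Cl⁻ > NO₃⁻ > H₂PO₄⁻ > AcO⁻ > p-O₂N–C₆H₄–O⁻ > PhO⁻ > CH₃CH₂O⁻

Rank by basicity of the departing species: weakest base leaves most easily.
Cl⁻: pKₐ(HCl) ≈ -7 — moderately weak base
NO₃⁻: pKₐ(HNO₃) ≈ -1.3
H₂PO₄⁻: pKₐ(H₃PO₄) ≈ 2.1
AcO⁻: pKₐ(CH₃COOH) ≈ 4.8 — resonance-stabilised but still a weak base
p-O₂N–C₆H₄–O⁻: pKₐ(p-nitrophenol) ≈ 7.2 — nitro group delocalises the charge; the classic chromogenic LG
PhO⁻: pKₐ(C₆H₅OH (phenol)) ≈ 10 — resonance into the ring helps, but still a poor LG
CH₃CH₂O⁻: pKₐ(CH₃CH₂OH) ≈ 16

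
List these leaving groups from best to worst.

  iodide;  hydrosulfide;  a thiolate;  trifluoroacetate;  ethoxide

Rank by basicity of the departing species: weakest base leaves most easily.
iodide: pKₐ(HI) ≈ -10
trifluoroacetate: pKₐ(CF₃COOH) ≈ 0.2
hydrosulfide: pKₐ(H₂S) ≈ 7
a thiolate: pKₐ(RSH (a thiol)) ≈ 10.5
ethoxide: pKₐ(CH₃CH₂OH) ≈ 16

iodide > trifluoroacetate > hydrosulfide > a thiolate > ethoxide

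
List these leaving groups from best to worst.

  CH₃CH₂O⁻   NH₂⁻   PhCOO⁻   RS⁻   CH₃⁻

Leaving-group ability tracks the stability of the departed species; conjugate-acid pKₐ is the usual yardstick (lower pKₐ → better LG).
PhCOO⁻: pKₐ(C₆H₅COOH) ≈ 4.2 — aryl carboxylate
RS⁻: pKₐ(RSH (a thiol)) ≈ 10.5 — moderately basic; rarely leaves without activation
CH₃CH₂O⁻: pKₐ(CH₃CH₂OH) ≈ 16 — strong base; alkoxides do not leave unassisted
NH₂⁻: pKₐ(NH₃) ≈ 38 — extremely strong base; never a leaving group
CH₃⁻: pKₐ(CH₄) ≈ 48

PhCOO⁻ > RS⁻ > CH₃CH₂O⁻ > NH₂⁻ > CH₃⁻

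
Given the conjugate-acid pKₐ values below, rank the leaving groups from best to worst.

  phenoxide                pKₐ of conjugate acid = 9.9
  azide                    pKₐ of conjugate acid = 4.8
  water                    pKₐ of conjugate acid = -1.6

Lower conjugate-acid pKₐ ⇒ weaker base ⇒ better leaving group.
Sorting by the given values: water (-1.6), azide (4.8), phenoxide (9.9).

water > azide > phenoxide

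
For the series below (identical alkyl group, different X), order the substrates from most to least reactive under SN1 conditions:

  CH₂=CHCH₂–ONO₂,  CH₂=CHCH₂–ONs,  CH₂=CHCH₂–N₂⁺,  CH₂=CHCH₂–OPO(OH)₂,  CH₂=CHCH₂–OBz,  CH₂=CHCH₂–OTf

Same R in every case — rank the leaving groups.
The more stable X⁻ (or X) is on its own — i.e. the weaker a base it is — the better a leaving group it makes.
CH₂=CHCH₂–N₂⁺ loses N₂: no meaningful conjugate acid; N₂ departs as an exceptionally stable neutral molecule
CH₂=CHCH₂–OTf loses OTf⁻: pKₐ(CF₃SO₃H (triflic acid)) ≈ -14
CH₂=CHCH₂–ONs loses ONs⁻: pKₐ(p-O₂NC₆H₄SO₃H) ≈ -3.5
CH₂=CHCH₂–ONO₂ loses NO₃⁻: pKₐ(HNO₃) ≈ -1.3
CH₂=CHCH₂–OPO(OH)₂ loses H₂PO₄⁻: pKₐ(H₃PO₄) ≈ 2.1
CH₂=CHCH₂–OBz loses PhCOO⁻: pKₐ(C₆H₅COOH) ≈ 4.2

CH₂=CHCH₂–N₂⁺ > CH₂=CHCH₂–OTf > CH₂=CHCH₂–ONs > CH₂=CHCH₂–ONO₂ > CH₂=CHCH₂–OPO(OH)₂ > CH₂=CHCH₂–OBz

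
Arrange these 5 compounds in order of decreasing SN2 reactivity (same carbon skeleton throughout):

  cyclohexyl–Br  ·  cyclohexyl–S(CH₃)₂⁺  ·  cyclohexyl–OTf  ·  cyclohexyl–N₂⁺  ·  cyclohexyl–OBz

With the same alkyl group throughout, only the leaving group differentiates the rates.
Rank by basicity of the departing species: weakest base leaves most easily.
cyclohexyl–N₂⁺ loses N₂: no meaningful conjugate acid; N₂ departs as an exceptionally stable neutral molecule
cyclohexyl–OTf loses OTf⁻: pKₐ(CF₃SO₃H (triflic acid)) ≈ -14
cyclohexyl–Br loses Br⁻: pKₐ(HBr) ≈ -9
cyclohexyl–S(CH₃)₂⁺ loses SR'₂: pKₐ(R'₂SH⁺) ≈ -7
cyclohexyl–OBz loses PhCOO⁻: pKₐ(C₆H₅COOH) ≈ 4.2

cyclohexyl–N₂⁺ > cyclohexyl–OTf > cyclohexyl–Br > cyclohexyl–S(CH₃)₂⁺ > cyclohexyl–OBz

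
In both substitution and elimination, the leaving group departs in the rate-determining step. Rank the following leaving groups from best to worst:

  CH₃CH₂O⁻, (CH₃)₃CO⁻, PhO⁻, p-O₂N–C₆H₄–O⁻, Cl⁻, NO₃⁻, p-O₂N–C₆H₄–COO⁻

Cl⁻: pKₐ(HCl) ≈ -7
NO₃⁻: pKₐ(HNO₃) ≈ -1.3
p-O₂N–C₆H₄–COO⁻: pKₐ(p-nitrobenzoic acid) ≈ 3.4
p-O₂N–C₆H₄–O⁻: pKₐ(p-nitrophenol) ≈ 7.2
PhO⁻: pKₐ(C₆H₅OH (phenol)) ≈ 10
CH₃CH₂O⁻: pKₐ(CH₃CH₂OH) ≈ 16
(CH₃)₃CO⁻: pKₐ(t-BuOH) ≈ 18

Cl⁻ > NO₃⁻ > p-O₂N–C₆H₄–COO⁻ > p-O₂N–C₆H₄–O⁻ > PhO⁻ > CH₃CH₂O⁻ > (CH₃)₃CO⁻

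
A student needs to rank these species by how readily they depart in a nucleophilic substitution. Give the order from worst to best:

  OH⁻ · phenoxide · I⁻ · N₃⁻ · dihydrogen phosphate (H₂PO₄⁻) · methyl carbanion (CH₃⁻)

methyl carbanion (CH₃⁻) < OH⁻ < phenoxide < N₃⁻ < dihydrogen phosphate (H₂PO₄⁻) < I⁻

Rank by basicity of the departing species: weakest base leaves most easily.
I⁻: pKₐ(HI) ≈ -10
dihydrogen phosphate (H₂PO₄⁻): pKₐ(H₃PO₄) ≈ 2.1
N₃⁻: pKₐ(HN₃) ≈ 4.7
phenoxide: pKₐ(C₆H₅OH (phenol)) ≈ 10 — resonance into the ring helps, but still a poor LG
OH⁻: pKₐ(H₂O) ≈ 15.7
methyl carbanion (CH₃⁻): pKₐ(CH₄) ≈ 48 — unstabilised carbanion; the worst conceivable leaving group
The question asks for worst first, so the sequence is read in increasing leaving-group ability.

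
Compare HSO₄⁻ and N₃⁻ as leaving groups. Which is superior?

HSO₄⁻ is the better leaving group.
pKₐ(H₂SO₄) ≈ -3 versus pKₐ(HN₃) ≈ 4.7: HSO₄⁻ is the much weaker base.
Conjugate base of a strong mineral acid.

HSO₄⁻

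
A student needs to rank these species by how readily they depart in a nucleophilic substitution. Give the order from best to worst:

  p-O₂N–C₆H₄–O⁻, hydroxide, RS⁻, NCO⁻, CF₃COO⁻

The more stable X⁻ (or X) is on its own — i.e. the weaker a base it is — the better a leaving group it makes.
CF₃COO⁻: pKₐ(CF₃COOH) ≈ 0.2
NCO⁻: pKₐ(HOCN) ≈ 3.5
p-O₂N–C₆H₄–O⁻: pKₐ(p-nitrophenol) ≈ 7.2
RS⁻: pKₐ(RSH (a thiol)) ≈ 10.5
hydroxide: pKₐ(H₂O) ≈ 15.7

CF₃COO⁻ > NCO⁻ > p-O₂N–C₆H₄–O⁻ > RS⁻ > hydroxide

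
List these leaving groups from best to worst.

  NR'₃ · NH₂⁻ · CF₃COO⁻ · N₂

N₂ > CF₃COO⁻ > NR'₃ > NH₂⁻

N₂: no meaningful conjugate acid; N₂ departs as an exceptionally stable neutral molecule
CF₃COO⁻: pKₐ(CF₃COOH) ≈ 0.2 — strongly electron-withdrawing CF₃ stabilises the carboxylate
NR'₃: pKₐ(R'₃NH⁺) ≈ 10.7
NH₂⁻: pKₐ(NH₃) ≈ 38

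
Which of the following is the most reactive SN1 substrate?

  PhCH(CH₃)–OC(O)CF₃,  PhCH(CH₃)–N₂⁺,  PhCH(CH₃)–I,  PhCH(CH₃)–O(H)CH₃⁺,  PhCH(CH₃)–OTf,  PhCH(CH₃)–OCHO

With the same alkyl group throughout, only the leaving group differentiates the rates.
A good leaving group is a weak base: the lower the pKₐ of its conjugate acid, the more readily it departs.
PhCH(CH₃)–N₂⁺ loses N₂: no meaningful conjugate acid; N₂ departs as an exceptionally stable neutral molecule
PhCH(CH₃)–OTf loses OTf⁻: pKₐ(CF₃SO₃H (triflic acid)) ≈ -14
PhCH(CH₃)–I loses I⁻: pKₐ(HI) ≈ -10
PhCH(CH₃)–O(H)CH₃⁺ loses R'OH: pKₐ(R'OH₂⁺) ≈ -2.4
PhCH(CH₃)–OC(O)CF₃ loses CF₃COO⁻: pKₐ(CF₃COOH) ≈ 0.2
PhCH(CH₃)–OCHO loses HCOO⁻: pKₐ(HCOOH) ≈ 3.8

PhCH(CH₃)–N₂⁺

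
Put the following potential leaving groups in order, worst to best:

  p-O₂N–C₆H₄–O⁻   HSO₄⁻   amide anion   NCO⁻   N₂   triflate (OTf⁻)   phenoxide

Leaving-group ability tracks the stability of the departed species; conjugate-acid pKₐ is the usual yardstick (lower pKₐ → better LG).
N₂: no meaningful conjugate acid; N₂ departs as an exceptionally stable neutral molecule
triflate (OTf⁻): pKₐ(CF₃SO₃H (triflic acid)) ≈ -14 — charge spread over three oxygens and a CF₃ group; the premier leaving group in synthesis
HSO₄⁻: pKₐ(H₂SO₄) ≈ -3 — conjugate base of a strong mineral acid
NCO⁻: pKₐ(HOCN) ≈ 3.5
p-O₂N–C₆H₄–O⁻: pKₐ(p-nitrophenol) ≈ 7.2 — nitro group delocalises the charge; the classic chromogenic LG
phenoxide: pKₐ(C₆H₅OH (phenol)) ≈ 10 — resonance into the ring helps, but still a poor LG
amide anion: pKₐ(NH₃) ≈ 38
Reversing gives the worst-to-best order requested.

amide anion < phenoxide < p-O₂N–C₆H₄–O⁻ < NCO⁻ < HSO₄⁻ < triflate (OTf⁻) < N₂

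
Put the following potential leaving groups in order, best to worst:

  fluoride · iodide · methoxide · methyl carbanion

iodide > fluoride > methoxide > methyl carbanion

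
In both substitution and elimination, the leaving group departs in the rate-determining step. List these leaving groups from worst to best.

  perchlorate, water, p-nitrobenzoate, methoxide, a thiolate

The more stable X⁻ (or X) is on its own — i.e. the weaker a base it is — the better a leaving group it makes.
perchlorate: pKₐ(HClO₄) ≈ -10
water: pKₐ(H₃O⁺) ≈ -1.7 — neutral; leaves from a protonated alcohol (R–OH₂⁺)
p-nitrobenzoate: pKₐ(p-nitrobenzoic acid) ≈ 3.4
a thiolate: pKₐ(RSH (a thiol)) ≈ 10.5
methoxide: pKₐ(CH₃OH) ≈ 15.5
Listed from poorest to best leaving group as asked.

methoxide < a thiolate < p-nitrobenzoate < water < perchlorate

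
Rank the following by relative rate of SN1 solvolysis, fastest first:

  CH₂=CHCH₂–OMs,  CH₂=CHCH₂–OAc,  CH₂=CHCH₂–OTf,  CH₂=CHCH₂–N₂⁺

CH₂=CHCH₂–N₂⁺ > CH₂=CHCH₂–OTf > CH₂=CHCH₂–OMs > CH₂=CHCH₂–OAc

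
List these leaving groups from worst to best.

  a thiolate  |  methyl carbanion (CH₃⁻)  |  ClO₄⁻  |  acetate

methyl carbanion (CH₃⁻) < a thiolate < acetate < ClO₄⁻

A good leaving group is a weak base: the lower the pKₐ of its conjugate acid, the more readily it departs.
ClO₄⁻: pKₐ(HClO₄) ≈ -10 — extremely weak base; rarely used for safety reasons
acetate: pKₐ(CH₃COOH) ≈ 4.8 — resonance-stabilised but still a weak base
a thiolate: pKₐ(RSH (a thiol)) ≈ 10.5 — moderately basic; rarely leaves without activation
methyl carbanion (CH₃⁻): pKₐ(CH₄) ≈ 48
The question asks for worst first, so the sequence is read in increasing leaving-group ability.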